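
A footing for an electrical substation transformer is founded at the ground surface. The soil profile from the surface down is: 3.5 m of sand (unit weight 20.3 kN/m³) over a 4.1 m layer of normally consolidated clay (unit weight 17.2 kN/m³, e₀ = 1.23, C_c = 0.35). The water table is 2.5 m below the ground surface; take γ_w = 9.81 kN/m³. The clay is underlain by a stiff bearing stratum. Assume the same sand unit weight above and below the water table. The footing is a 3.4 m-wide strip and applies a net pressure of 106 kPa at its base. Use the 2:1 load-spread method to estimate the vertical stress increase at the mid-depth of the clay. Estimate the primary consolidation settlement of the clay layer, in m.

S_c ≈ 0.118 m

Mid-depth of clay below the ground surface: z = 3.5 + 4.1/2 = 5.55 m.
Total vertical stress at mid-clay: σ_v = 20.3×3.5 + 17.2×2.05 = 106.31 kPa.
Pore pressure: u = 9.81×(5.55 − 2.5) = 29.921 kPa.
Initial effective stress: σ'_0 = σ_v − u = 106.31 − 29.921 = 76.389 kPa.
Stress increase at mid-clay by the 2:1 spreading method:
Δσ = qB/(B+z) = 106×3.4/(3.4+5.55) = 40.268 kPa
Final effective stress: σ'_f = σ'_0 + Δσ = 76.389 + 40.268 = 116.66 kPa.
Normally consolidated clay, so the full stress increment lies on the virgin compression line:
S_c = C_c·H/(1+e₀)·log₁₀(σ'_f/σ'_0) = 0.35×4.1/(1+1.23)×log₁₀(116.66/76.389)
    = 0.6435 × 0.18389 = 0.1183 m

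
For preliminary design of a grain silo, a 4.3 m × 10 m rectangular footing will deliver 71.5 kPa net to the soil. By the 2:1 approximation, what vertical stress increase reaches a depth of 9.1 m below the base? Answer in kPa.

By the 2:1 method the load spreads at 1 horizontal : 2 vertical, so at depth z the loaded area has grown by z in each plan dimension:
Δσ = qBL/((B+z)(L+z)) = 71.5×4.3×10/((4.3+9.1)(10+9.1)) = 12.013 kPa

Δσ_z ≈ 12 kPa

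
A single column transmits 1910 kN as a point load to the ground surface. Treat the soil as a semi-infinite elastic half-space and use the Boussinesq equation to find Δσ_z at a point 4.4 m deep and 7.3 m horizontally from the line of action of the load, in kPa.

Boussinesq vertical stress below a point load on an elastic half-space:
Δσ_z = 3P/(2πz²) · [1 + (r/z)²]^(−5/2)
r/z = 7.3/4.4 = 1.6591; [1+(r/z)²]^(−5/2) = 0.036658.
Δσ_z = 3×1910/(2π×4.4²) × 0.036658 = 47.105 × 0.036658 = 1.727 kPa

Δσ_z ≈ 1.73 kPa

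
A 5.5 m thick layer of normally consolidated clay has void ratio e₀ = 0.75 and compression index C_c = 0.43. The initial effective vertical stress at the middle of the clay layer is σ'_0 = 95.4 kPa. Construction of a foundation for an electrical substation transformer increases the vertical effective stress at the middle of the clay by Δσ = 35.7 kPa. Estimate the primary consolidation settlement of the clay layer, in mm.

Final effective stress: σ'_f = σ'_0 + Δσ = 95.4 + 35.7 = 131.1 kPa.
Normally consolidated clay, so the full stress increment lies on the virgin compression line:
S_c = C_c·H/(1+e₀)·log₁₀(σ'_f/σ'_0) = 0.43×5.5/(1+0.75)×log₁₀(131.1/95.4)
    = 1.3514 × 0.13805 = 0.1866 m

S_c ≈ 187 mm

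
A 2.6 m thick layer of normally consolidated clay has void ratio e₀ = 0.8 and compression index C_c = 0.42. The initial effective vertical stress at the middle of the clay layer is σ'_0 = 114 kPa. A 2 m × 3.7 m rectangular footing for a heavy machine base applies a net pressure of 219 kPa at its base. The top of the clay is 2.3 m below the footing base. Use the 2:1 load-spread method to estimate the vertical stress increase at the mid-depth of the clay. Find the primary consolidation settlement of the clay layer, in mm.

S_c ≈ 78.6 mm

Mid-depth of clay below the footing base: z = 2.3 + 2.6/2 = 3.6 m.
Stress increase at mid-clay by the 2:1 spreading method:
Δσ = qBL/((B+z)(L+z)) = 219×2×3.7/((2+3.6)(3.7+3.6)) = 39.643 kPa
Final effective stress: σ'_f = σ'_0 + Δσ = 114 + 39.643 = 153.64 kPa.
Normally consolidated clay, so the full stress increment lies on the virgin compression line:
S_c = C_c·H/(1+e₀)·log₁₀(σ'_f/σ'_0) = 0.42×2.6/(1+0.8)×log₁₀(153.64/114)
    = 0.60667 × 0.1296 = 0.07862 m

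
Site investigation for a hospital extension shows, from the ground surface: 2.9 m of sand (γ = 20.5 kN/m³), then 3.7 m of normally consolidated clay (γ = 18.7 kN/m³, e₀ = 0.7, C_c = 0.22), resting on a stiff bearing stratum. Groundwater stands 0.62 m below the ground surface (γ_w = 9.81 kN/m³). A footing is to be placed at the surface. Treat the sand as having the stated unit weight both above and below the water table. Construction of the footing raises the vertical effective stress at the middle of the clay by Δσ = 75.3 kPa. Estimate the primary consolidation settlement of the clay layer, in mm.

S_c ≈ 183 mm

Mid-depth of clay below the ground surface: z = 2.9 + 3.7/2 = 4.75 m.
Total vertical stress at mid-clay: σ_v = 20.5×2.9 + 18.7×1.85 = 94.045 kPa.
Pore pressure: u = 9.81×(4.75 − 0.62) = 40.515 kPa.
Initial effective stress: σ'_0 = σ_v − u = 94.045 − 40.515 = 53.53 kPa.
Final effective stress: σ'_f = σ'_0 + Δσ = 53.53 + 75.3 = 128.83 kPa.
Normally consolidated clay, so the full stress increment lies on the virgin compression line:
S_c = C_c·H/(1+e₀)·log₁₀(σ'_f/σ'_0) = 0.22×3.7/(1+0.7)×log₁₀(128.83/53.53)
    = 0.47882 × 0.38142 = 0.1826 m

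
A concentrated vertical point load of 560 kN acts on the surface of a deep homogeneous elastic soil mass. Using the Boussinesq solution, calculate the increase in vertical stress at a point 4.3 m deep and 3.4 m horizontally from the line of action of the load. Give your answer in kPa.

Δσ_z ≈ 4.29 kPa

Boussinesq vertical stress below a point load on an elastic half-space:
Δσ_z = 3P/(2πz²) · [1 + (r/z)²]^(−5/2)
r/z = 3.4/4.3 = 0.7907; [1+(r/z)²]^(−5/2) = 0.29698.
Δσ_z = 3×560/(2π×4.3²) × 0.29698 = 14.461 × 0.29698 = 4.295 kPa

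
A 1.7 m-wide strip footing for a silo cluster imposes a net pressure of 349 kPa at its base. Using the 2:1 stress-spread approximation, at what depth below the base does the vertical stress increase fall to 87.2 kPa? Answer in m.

z ≈ 5.1 m

2:1 spreading — at depth z the loaded area has grown by z in each plan dimension:
qB/(B+z) = Δσ_z ⇒ z = qB/Δσ_z − B = 349×1.7/87.2 − 1.7 = 5.104 m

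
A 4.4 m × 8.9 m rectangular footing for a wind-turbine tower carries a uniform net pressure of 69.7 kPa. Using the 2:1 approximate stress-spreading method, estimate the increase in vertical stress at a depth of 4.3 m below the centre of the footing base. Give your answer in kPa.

By the 2:1 method the load spreads at 1 horizontal : 2 vertical, so at depth z the loaded area has grown by z in each plan dimension:
Δσ = qBL/((B+z)(L+z)) = 69.7×4.4×8.9/((4.4+4.3)(8.9+4.3)) = 23.767 kPa

Δσ_z ≈ 23.8 kPa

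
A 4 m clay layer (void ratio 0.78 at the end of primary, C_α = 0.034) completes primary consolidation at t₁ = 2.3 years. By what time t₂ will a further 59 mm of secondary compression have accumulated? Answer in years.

t₂ ≈ 13.6 years

S_s = C_α·H/(1+e_p)·log₁₀(t₂/t₁) ⇒ log₁₀(t₂/t₁) = S_s·(1+e_p)/(C_α·H).
log₁₀(t₂/t₁) = 0.059 × (1+0.78) / (0.034×4) = 0.7722
t₂ = t₁ × 10^0.7722 = 2.3 × 5.918 = 13.61 years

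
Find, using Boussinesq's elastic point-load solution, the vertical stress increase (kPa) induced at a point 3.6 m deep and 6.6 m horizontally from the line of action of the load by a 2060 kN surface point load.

Δσ_z ≈ 1.91 kPa

Boussinesq vertical stress below a point load on an elastic half-space:
Δσ_z = 3P/(2πz²) · [1 + (r/z)²]^(−5/2)
r/z = 6.6/3.6 = 1.8333; [1+(r/z)²]^(−5/2) = 0.025177.
Δσ_z = 3×2060/(2π×3.6²) × 0.025177 = 75.893 × 0.025177 = 1.911 kPa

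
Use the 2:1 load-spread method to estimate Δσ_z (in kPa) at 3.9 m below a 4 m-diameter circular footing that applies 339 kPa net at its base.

By the 2:1 method the load spreads at 1 horizontal : 2 vertical, so at depth z the loaded area has grown by z in each plan dimension:
Δσ ≈ qD²/(D+z)² = 339×4²/(4+3.9)² = 86.909 kPa

Δσ_z ≈ 86.9 kPa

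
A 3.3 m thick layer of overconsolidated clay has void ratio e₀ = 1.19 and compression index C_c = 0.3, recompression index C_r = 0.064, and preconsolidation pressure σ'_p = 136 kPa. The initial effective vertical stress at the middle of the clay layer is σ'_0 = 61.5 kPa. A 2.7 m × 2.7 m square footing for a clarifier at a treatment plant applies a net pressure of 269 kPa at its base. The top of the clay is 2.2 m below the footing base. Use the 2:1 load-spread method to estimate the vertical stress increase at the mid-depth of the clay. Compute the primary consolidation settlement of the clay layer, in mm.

Mid-depth of clay below the footing base: z = 2.2 + 3.3/2 = 3.85 m.
Stress increase at mid-clay by the 2:1 spreading method:
Δσ = qBL/((B+z)(L+z)) = 269×2.7×2.7/((2.7+3.85)(2.7+3.85)) = 45.709 kPa
Final effective stress: σ'_f = 61.5 + 45.709 = 107.21 kPa.
σ'_f = 107.21 ≤ σ'_p = 136 kPa, so the clay remains overconsolidated and only the recompression index applies:
S_c = C_r·H/(1+e₀)·log₁₀(σ'_f/σ'_0) = 0.064×3.3/2.19×log₁₀(107.21/61.5)
    = 0.096435 × 0.24136 = 0.02328 m

S_c ≈ 23.3 mm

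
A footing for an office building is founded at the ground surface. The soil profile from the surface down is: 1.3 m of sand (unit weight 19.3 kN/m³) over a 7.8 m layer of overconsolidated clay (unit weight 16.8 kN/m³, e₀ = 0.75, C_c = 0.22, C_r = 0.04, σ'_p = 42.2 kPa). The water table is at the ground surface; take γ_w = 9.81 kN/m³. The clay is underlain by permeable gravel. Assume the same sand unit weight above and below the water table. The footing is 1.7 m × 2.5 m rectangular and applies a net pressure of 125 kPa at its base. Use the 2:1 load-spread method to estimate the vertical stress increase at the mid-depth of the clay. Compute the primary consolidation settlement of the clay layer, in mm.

S_c ≈ 73.7 mm

Mid-depth of clay below the ground surface: z = 1.3 + 7.8/2 = 5.2 m.
Total vertical stress at mid-clay: σ_v = 19.3×1.3 + 16.8×3.9 = 90.61 kPa.
Pore pressure: u = 9.81×(5.2 − 0) = 51.012 kPa.
Initial effective stress: σ'_0 = σ_v − u = 90.61 − 51.012 = 39.598 kPa.
Stress increase at mid-clay by the 2:1 spreading method:
Δσ = qBL/((B+z)(L+z)) = 125×1.7×2.5/((1.7+5.2)(2.5+5.2)) = 9.9991 kPa
Final effective stress: σ'_f = 39.598 + 9.9991 = 49.597 kPa.
σ'_f = 49.597 > σ'_p = 42.2 kPa, so the stress path crosses the preconsolidation pressure — recompression up to σ'_p, then virgin compression beyond:
S_c = H/(1+e₀)·[C_r·log₁₀(σ'_p/σ'_0) + C_c·log₁₀(σ'_f/σ'_p)]
    = 7.8/1.75 × [0.04×log₁₀(42.2/39.598) + 0.22×log₁₀(49.597/42.2)]
    = 4.4571 × [0.0011056 + 0.015431] = 0.07371 m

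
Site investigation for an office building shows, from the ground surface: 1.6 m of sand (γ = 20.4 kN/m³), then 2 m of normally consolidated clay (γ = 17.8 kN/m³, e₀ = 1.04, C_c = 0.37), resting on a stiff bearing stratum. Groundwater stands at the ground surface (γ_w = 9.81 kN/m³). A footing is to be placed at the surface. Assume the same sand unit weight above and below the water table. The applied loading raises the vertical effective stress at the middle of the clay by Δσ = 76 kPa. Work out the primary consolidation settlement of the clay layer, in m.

Mid-depth of clay below the ground surface: z = 1.6 + 2/2 = 2.6 m.
Total vertical stress at mid-clay: σ_v = 20.4×1.6 + 17.8×1 = 50.44 kPa.
Pore pressure: u = 9.81×(2.6 − 0) = 25.506 kPa.
Initial effective stress: σ'_0 = σ_v − u = 50.44 − 25.506 = 24.934 kPa.
Final effective stress: σ'_f = σ'_0 + Δσ = 24.934 + 76 = 100.93 kPa.
Normally consolidated clay, so the full stress increment lies on the virgin compression line:
S_c = C_c·H/(1+e₀)·log₁₀(σ'_f/σ'_0) = 0.37×2/(1+1.04)×log₁₀(100.93/24.934)
    = 0.36275 × 0.60723 = 0.2203 m

S_c ≈ 0.22 m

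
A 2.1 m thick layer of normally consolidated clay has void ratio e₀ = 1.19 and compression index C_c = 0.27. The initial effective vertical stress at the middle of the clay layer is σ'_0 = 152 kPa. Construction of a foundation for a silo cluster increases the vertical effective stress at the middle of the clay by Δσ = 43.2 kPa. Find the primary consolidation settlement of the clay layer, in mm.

Final effective stress: σ'_f = σ'_0 + Δσ = 152 + 43.2 = 195.2 kPa.
Normally consolidated clay, so the full stress increment lies on the virgin compression line:
S_c = C_c·H/(1+e₀)·log₁₀(σ'_f/σ'_0) = 0.27×2.1/(1+1.19)×log₁₀(195.2/152)
    = 0.2589 × 0.10864 = 0.02813 m

S_c ≈ 28.1 mm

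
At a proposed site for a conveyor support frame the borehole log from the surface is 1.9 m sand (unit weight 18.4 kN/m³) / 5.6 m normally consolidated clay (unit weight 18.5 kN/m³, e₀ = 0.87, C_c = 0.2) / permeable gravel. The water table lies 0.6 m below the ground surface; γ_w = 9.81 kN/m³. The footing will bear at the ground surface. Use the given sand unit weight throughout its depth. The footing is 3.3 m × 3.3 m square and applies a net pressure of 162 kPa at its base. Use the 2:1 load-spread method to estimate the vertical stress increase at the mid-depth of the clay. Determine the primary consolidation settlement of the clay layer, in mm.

Mid-depth of clay below the ground surface: z = 1.9 + 5.6/2 = 4.7 m.
Total vertical stress at mid-clay: σ_v = 18.4×1.9 + 18.5×2.8 = 86.76 kPa.
Pore pressure: u = 9.81×(4.7 − 0.6) = 40.221 kPa.
Initial effective stress: σ'_0 = σ_v − u = 86.76 − 40.221 = 46.539 kPa.
Stress increase at mid-clay by the 2:1 spreading method:
Δσ = qBL/((B+z)(L+z)) = 162×3.3×3.3/((3.3+4.7)(3.3+4.7)) = 27.565 kPa
Final effective stress: σ'_f = σ'_0 + Δσ = 46.539 + 27.565 = 74.104 kPa.
Normally consolidated clay, so the full stress increment lies on the virgin compression line:
S_c = C_c·H/(1+e₀)·log₁₀(σ'_f/σ'_0) = 0.2×5.6/(1+0.87)×log₁₀(74.104/46.539)
    = 0.59893 × 0.20202 = 0.121 m

S_c ≈ 121 mm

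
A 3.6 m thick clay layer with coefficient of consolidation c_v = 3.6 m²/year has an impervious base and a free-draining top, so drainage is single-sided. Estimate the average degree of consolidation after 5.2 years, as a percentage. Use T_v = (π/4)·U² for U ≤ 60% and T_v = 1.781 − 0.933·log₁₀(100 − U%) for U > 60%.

U ≈ 97.7 %

Drainage path length: H_d = H = 3.6 m (single drainage).
T_v = c_v·t/H_d² = 3.6×5.2/3.6² = 1.4444.
T_v = 1.4444 corresponds to the U > 60% branch:
U = 1 − 10^((1.781 − T_v)/0.933)/100 = 0.9771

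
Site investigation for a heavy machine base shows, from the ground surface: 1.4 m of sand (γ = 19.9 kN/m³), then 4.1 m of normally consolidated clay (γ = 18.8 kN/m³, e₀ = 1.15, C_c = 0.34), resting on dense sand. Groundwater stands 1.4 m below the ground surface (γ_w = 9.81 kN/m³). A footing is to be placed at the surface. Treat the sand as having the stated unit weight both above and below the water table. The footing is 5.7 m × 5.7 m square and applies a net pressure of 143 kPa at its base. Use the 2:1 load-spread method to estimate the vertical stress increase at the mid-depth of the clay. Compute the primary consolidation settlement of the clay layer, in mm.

Mid-depth of clay below the ground surface: z = 1.4 + 4.1/2 = 3.45 m.
Total vertical stress at mid-clay: σ_v = 19.9×1.4 + 18.8×2.05 = 66.4 kPa.
Pore pressure: u = 9.81×(3.45 − 1.4) = 20.11 kPa.
Initial effective stress: σ'_0 = σ_v − u = 66.4 − 20.11 = 46.29 kPa.
Stress increase at mid-clay by the 2:1 spreading method:
Δσ = qBL/((B+z)(L+z)) = 143×5.7×5.7/((5.7+3.45)(5.7+3.45)) = 55.494 kPa
Final effective stress: σ'_f = σ'_0 + Δσ = 46.29 + 55.494 = 101.78 kPa.
Normally consolidated clay, so the full stress increment lies on the virgin compression line:
S_c = C_c·H/(1+e₀)·log₁₀(σ'_f/σ'_0) = 0.34×4.1/(1+1.15)×log₁₀(101.78/46.29)
    = 0.64837 × 0.34218 = 0.2219 m

S_c ≈ 222 mm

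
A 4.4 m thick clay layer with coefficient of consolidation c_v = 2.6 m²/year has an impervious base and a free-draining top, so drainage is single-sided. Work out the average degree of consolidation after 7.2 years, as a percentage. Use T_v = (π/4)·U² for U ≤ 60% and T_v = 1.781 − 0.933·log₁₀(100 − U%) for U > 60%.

Drainage path length: H_d = H = 4.4 m (single drainage).
T_v = c_v·t/H_d² = 2.6×7.2/4.4² = 0.96694.
T_v = 0.96694 corresponds to the U > 60% branch:
U = 1 − 10^((1.781 − T_v)/0.933)/100 = 0.9254

U ≈ 92.5 %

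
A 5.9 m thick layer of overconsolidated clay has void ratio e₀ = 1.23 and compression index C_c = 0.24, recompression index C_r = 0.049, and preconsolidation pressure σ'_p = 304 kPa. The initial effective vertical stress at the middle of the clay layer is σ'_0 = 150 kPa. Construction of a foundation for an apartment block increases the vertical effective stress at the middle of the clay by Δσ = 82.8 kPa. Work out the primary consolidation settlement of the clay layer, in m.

Final effective stress: σ'_f = 150 + 82.8 = 232.8 kPa.
σ'_f = 232.8 ≤ σ'_p = 304 kPa, so the clay remains overconsolidated and only the recompression index applies:
S_c = C_r·H/(1+e₀)·log₁₀(σ'_f/σ'_0) = 0.049×5.9/2.23×log₁₀(232.8/150)
    = 0.12964 × 0.19089 = 0.02475 m

S_c ≈ 0.0247 m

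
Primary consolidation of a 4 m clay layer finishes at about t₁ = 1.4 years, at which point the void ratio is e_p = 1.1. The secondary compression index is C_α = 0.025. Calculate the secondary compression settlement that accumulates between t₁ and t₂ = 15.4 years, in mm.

Secondary compression: S_s = C_α·H/(1+e_p)·log₁₀(t₂/t₁)
S_s = 0.025×4/(1+1.1)×log₁₀(15.4/1.4)
    = 0.04762 × 1.041 = 0.04959 m

S_s ≈ 49.6 mm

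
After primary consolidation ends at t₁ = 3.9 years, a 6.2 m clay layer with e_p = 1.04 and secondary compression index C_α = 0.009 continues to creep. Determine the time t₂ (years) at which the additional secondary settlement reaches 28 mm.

S_s = C_α·H/(1+e_p)·log₁₀(t₂/t₁) ⇒ log₁₀(t₂/t₁) = S_s·(1+e_p)/(C_α·H).
log₁₀(t₂/t₁) = 0.028 × (1+1.04) / (0.009×6.2) = 1.024
t₂ = t₁ × 10^1.024 = 3.9 × 10.56 = 41.18 years

t₂ ≈ 41.2 years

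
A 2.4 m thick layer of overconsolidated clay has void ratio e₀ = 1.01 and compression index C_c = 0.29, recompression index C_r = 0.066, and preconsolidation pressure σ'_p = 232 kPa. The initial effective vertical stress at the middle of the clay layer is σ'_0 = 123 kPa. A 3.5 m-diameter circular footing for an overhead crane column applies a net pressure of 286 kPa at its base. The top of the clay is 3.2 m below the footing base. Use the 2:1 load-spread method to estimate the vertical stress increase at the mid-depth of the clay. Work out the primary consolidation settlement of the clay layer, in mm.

Mid-depth of clay below the footing base: z = 3.2 + 2.4/2 = 4.4 m.
Stress increase at mid-clay by the 2:1 spreading method:
Δσ ≈ qD²/(D+z)² = 286×3.5²/(3.5+4.4)² = 56.137 kPa
Final effective stress: σ'_f = 123 + 56.137 = 179.14 kPa.
σ'_f = 179.14 ≤ σ'_p = 232 kPa, so the clay remains overconsolidated and only the recompression index applies:
S_c = C_r·H/(1+e₀)·log₁₀(σ'_f/σ'_0) = 0.066×2.4/2.01×log₁₀(179.14/123)
    = 0.078804 × 0.16329 = 0.01287 m

S_c ≈ 12.9 mm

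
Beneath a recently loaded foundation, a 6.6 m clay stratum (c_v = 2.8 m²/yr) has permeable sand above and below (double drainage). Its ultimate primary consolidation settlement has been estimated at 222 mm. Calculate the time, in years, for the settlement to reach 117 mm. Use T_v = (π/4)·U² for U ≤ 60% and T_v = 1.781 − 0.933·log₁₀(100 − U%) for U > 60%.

Drainage path length: H_d = H/2 = 3.3 m (double drainage).
U = S(t)/S_ult = 117/222 = 0.527.
U ≤ 60%: T_v = (π/4)·U² = (π/4)×0.52703² = 0.21815.
t = T_v·H_d²/c_v = 0.21815×3.3²/2.8 = 0.8484 years.

t ≈ 0.848 years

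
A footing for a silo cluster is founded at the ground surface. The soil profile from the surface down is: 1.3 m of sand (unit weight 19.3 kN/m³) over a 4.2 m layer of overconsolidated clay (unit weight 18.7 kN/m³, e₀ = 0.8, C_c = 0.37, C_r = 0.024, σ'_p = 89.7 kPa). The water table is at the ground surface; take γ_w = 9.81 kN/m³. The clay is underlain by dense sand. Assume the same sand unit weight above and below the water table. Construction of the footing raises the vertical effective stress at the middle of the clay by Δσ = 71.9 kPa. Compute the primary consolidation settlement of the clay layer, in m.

Mid-depth of clay below the ground surface: z = 1.3 + 4.2/2 = 3.4 m.
Total vertical stress at mid-clay: σ_v = 19.3×1.3 + 18.7×2.1 = 64.36 kPa.
Pore pressure: u = 9.81×(3.4 − 0) = 33.354 kPa.
Initial effective stress: σ'_0 = σ_v − u = 64.36 − 33.354 = 31.006 kPa.
Final effective stress: σ'_f = 31.006 + 71.9 = 102.91 kPa.
σ'_f = 102.91 > σ'_p = 89.7 kPa, so the stress path crosses the preconsolidation pressure — recompression up to σ'_p, then virgin compression beyond:
S_c = H/(1+e₀)·[C_r·log₁₀(σ'_p/σ'_0) + C_c·log₁₀(σ'_f/σ'_p)]
    = 4.2/1.8 × [0.024×log₁₀(89.7/31.006) + 0.37×log₁₀(102.91/89.7)]
    = 2.3333 × [0.011072 + 0.022076] = 0.07734 m

S_c ≈ 0.0773 m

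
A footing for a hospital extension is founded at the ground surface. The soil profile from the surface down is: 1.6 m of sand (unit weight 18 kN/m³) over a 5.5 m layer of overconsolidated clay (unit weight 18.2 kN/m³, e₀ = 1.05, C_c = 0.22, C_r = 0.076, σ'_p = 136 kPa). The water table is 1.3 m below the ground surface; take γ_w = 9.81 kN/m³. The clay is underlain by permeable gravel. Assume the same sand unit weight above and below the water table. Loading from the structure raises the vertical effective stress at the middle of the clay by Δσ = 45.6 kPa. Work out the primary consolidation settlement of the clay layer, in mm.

Mid-depth of clay below the ground surface: z = 1.6 + 5.5/2 = 4.35 m.
Total vertical stress at mid-clay: σ_v = 18×1.6 + 18.2×2.75 = 78.85 kPa.
Pore pressure: u = 9.81×(4.35 − 1.3) = 29.921 kPa.
Initial effective stress: σ'_0 = σ_v − u = 78.85 − 29.921 = 48.929 kPa.
Final effective stress: σ'_f = 48.929 + 45.6 = 94.529 kPa.
σ'_f = 94.529 ≤ σ'_p = 136 kPa, so the clay remains overconsolidated and only the recompression index applies:
S_c = C_r·H/(1+e₀)·log₁₀(σ'_f/σ'_0) = 0.076×5.5/2.05×log₁₀(94.529/48.929)
    = 0.2039 × 0.286 = 0.05832 m

S_c ≈ 58.3 mm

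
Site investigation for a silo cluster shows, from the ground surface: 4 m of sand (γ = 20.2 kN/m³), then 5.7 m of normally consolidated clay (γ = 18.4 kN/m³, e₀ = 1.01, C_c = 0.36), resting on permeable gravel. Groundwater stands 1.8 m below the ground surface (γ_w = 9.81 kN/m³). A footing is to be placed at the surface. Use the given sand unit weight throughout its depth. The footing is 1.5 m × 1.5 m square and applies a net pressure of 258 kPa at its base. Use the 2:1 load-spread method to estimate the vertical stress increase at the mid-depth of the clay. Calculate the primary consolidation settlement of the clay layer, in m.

S_c ≈ 0.042 m

Mid-depth of clay below the ground surface: z = 4 + 5.7/2 = 6.85 m.
Total vertical stress at mid-clay: σ_v = 20.2×4 + 18.4×2.85 = 133.24 kPa.
Pore pressure: u = 9.81×(6.85 − 1.8) = 49.541 kPa.
Initial effective stress: σ'_0 = σ_v − u = 133.24 − 49.541 = 83.699 kPa.
Stress increase at mid-clay by the 2:1 spreading method:
Δσ = qBL/((B+z)(L+z)) = 258×1.5×1.5/((1.5+6.85)(1.5+6.85)) = 8.3259 kPa
Final effective stress: σ'_f = σ'_0 + Δσ = 83.699 + 8.3259 = 92.025 kPa.
Normally consolidated clay, so the full stress increment lies on the virgin compression line:
S_c = C_c·H/(1+e₀)·log₁₀(σ'_f/σ'_0) = 0.36×5.7/(1+1.01)×log₁₀(92.025/83.699)
    = 1.0209 × 0.041186 = 0.04205 m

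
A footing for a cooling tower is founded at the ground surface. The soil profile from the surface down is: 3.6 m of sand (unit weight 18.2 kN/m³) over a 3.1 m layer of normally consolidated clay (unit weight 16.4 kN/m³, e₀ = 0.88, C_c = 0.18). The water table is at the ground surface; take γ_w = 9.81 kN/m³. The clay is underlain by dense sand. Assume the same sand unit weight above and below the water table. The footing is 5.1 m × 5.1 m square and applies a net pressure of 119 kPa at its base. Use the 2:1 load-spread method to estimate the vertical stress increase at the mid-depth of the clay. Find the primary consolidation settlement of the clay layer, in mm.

S_c ≈ 70.6 mm

Mid-depth of clay below the ground surface: z = 3.6 + 3.1/2 = 5.15 m.
Total vertical stress at mid-clay: σ_v = 18.2×3.6 + 16.4×1.55 = 90.94 kPa.
Pore pressure: u = 9.81×(5.15 − 0) = 50.522 kPa.
Initial effective stress: σ'_0 = σ_v − u = 90.94 − 50.522 = 40.418 kPa.
Stress increase at mid-clay by the 2:1 spreading method:
Δσ = qBL/((B+z)(L+z)) = 119×5.1×5.1/((5.1+5.15)(5.1+5.15)) = 29.46 kPa
Final effective stress: σ'_f = σ'_0 + Δσ = 40.418 + 29.46 = 69.878 kPa.
Normally consolidated clay, so the full stress increment lies on the virgin compression line:
S_c = C_c·H/(1+e₀)·log₁₀(σ'_f/σ'_0) = 0.18×3.1/(1+0.88)×log₁₀(69.878/40.418)
    = 0.29681 × 0.23777 = 0.07057 m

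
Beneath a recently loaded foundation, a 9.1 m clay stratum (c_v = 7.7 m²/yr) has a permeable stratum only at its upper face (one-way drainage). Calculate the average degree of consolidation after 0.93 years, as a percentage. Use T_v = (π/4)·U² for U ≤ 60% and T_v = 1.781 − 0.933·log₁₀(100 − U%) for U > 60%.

Drainage path length: H_d = H = 9.1 m (single drainage).
T_v = c_v·t/H_d² = 7.7×0.93/9.1² = 0.086475.
T_v = 0.086475 corresponds to the U ≤ 60% branch:
U = √(4T_v/π) = 0.3318

U ≈ 33.2 %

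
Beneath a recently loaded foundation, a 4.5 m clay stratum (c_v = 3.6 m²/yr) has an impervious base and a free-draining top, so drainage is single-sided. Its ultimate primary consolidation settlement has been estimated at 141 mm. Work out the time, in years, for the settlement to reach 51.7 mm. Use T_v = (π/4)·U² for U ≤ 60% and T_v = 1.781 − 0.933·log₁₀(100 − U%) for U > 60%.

Drainage path length: H_d = H = 4.5 m (single drainage).
U = S(t)/S_ult = 51.7/141 = 0.3667.
U ≤ 60%: T_v = (π/4)·U² = (π/4)×0.36667² = 0.10559.
t = T_v·H_d²/c_v = 0.10559×4.5²/3.6 = 0.5939 years.

t ≈ 0.594 years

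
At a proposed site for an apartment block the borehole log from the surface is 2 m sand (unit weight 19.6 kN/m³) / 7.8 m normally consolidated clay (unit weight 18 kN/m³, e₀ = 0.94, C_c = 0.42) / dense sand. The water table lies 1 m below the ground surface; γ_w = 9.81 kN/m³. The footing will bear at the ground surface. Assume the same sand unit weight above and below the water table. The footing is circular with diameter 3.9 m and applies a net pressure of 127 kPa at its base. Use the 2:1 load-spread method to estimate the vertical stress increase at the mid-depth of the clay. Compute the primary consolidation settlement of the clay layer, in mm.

Mid-depth of clay below the ground surface: z = 2 + 7.8/2 = 5.9 m.
Total vertical stress at mid-clay: σ_v = 19.6×2 + 18×3.9 = 109.4 kPa.
Pore pressure: u = 9.81×(5.9 − 1) = 48.069 kPa.
Initial effective stress: σ'_0 = σ_v − u = 109.4 − 48.069 = 61.331 kPa.
Stress increase at mid-clay by the 2:1 spreading method:
Δσ ≈ qD²/(D+z)² = 127×3.9²/(3.9+5.9)² = 20.113 kPa
Final effective stress: σ'_f = σ'_0 + Δσ = 61.331 + 20.113 = 81.444 kPa.
Normally consolidated clay, so the full stress increment lies on the virgin compression line:
S_c = C_c·H/(1+e₀)·log₁₀(σ'_f/σ'_0) = 0.42×7.8/(1+0.94)×log₁₀(81.444/61.331)
    = 1.6887 × 0.12318 = 0.208 m

S_c ≈ 208 mm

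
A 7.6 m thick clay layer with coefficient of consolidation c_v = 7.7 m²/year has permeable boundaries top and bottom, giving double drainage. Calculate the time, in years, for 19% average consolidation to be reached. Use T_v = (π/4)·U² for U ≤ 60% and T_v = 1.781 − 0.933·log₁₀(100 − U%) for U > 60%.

Drainage path length: H_d = H/2 = 3.8 m (double drainage).
U ≤ 60%: T_v = (π/4)·U² = (π/4)×0.19² = 0.028353.
t = T_v·H_d²/c_v = 0.028353×3.8²/7.7 = 0.05317 years.

t ≈ 0.0532 years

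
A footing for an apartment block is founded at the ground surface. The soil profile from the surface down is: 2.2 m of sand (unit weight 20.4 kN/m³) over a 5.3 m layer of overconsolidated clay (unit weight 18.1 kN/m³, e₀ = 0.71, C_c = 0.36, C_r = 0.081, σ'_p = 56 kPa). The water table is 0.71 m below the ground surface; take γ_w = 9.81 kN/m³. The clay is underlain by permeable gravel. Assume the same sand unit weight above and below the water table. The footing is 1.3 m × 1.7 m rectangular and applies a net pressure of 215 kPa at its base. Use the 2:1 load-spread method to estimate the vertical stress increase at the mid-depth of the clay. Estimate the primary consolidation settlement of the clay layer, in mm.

S_c ≈ 72.5 mm

Mid-depth of clay below the ground surface: z = 2.2 + 5.3/2 = 4.85 m.
Total vertical stress at mid-clay: σ_v = 20.4×2.2 + 18.1×2.65 = 92.845 kPa.
Pore pressure: u = 9.81×(4.85 − 0.71) = 40.613 kPa.
Initial effective stress: σ'_0 = σ_v − u = 92.845 − 40.613 = 52.232 kPa.
Stress increase at mid-clay by the 2:1 spreading method:
Δσ = qBL/((B+z)(L+z)) = 215×1.3×1.7/((1.3+4.85)(1.7+4.85)) = 11.795 kPa
Final effective stress: σ'_f = 52.232 + 11.795 = 64.027 kPa.
σ'_f = 64.027 > σ'_p = 56 kPa, so the stress path crosses the preconsolidation pressure — recompression up to σ'_p, then virgin compression beyond:
S_c = H/(1+e₀)·[C_r·log₁₀(σ'_p/σ'_0) + C_c·log₁₀(σ'_f/σ'_p)]
    = 5.3/1.71 × [0.081×log₁₀(56/52.232) + 0.36×log₁₀(64.027/56)]
    = 3.0994 × [0.0024504 + 0.020943] = 0.07251 m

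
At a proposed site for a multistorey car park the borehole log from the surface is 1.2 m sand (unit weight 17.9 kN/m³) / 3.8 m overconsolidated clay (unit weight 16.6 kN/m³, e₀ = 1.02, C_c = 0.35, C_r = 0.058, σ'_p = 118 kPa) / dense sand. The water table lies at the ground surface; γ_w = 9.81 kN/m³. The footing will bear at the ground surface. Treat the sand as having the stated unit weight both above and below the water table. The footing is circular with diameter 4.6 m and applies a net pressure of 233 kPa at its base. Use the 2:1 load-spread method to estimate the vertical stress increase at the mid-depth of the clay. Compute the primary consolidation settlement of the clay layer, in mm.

S_c ≈ 73.1 mm

Mid-depth of clay below the ground surface: z = 1.2 + 3.8/2 = 3.1 m.
Total vertical stress at mid-clay: σ_v = 17.9×1.2 + 16.6×1.9 = 53.02 kPa.
Pore pressure: u = 9.81×(3.1 − 0) = 30.411 kPa.
Initial effective stress: σ'_0 = σ_v − u = 53.02 − 30.411 = 22.609 kPa.
Stress increase at mid-clay by the 2:1 spreading method:
Δσ ≈ qD²/(D+z)² = 233×4.6²/(4.6+3.1)² = 83.155 kPa
Final effective stress: σ'_f = 22.609 + 83.155 = 105.76 kPa.
σ'_f = 105.76 ≤ σ'_p = 118 kPa, so the clay remains overconsolidated and only the recompression index applies:
S_c = C_r·H/(1+e₀)·log₁₀(σ'_f/σ'_0) = 0.058×3.8/2.02×log₁₀(105.76/22.609)
    = 0.10911 × 0.67004 = 0.07311 m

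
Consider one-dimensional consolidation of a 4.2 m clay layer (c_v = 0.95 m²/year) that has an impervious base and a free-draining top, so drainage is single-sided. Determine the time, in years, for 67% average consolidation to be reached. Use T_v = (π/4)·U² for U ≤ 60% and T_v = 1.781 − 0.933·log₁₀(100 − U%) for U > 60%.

Drainage path length: H_d = H = 4.2 m (single drainage).
U > 60%: T_v = 1.781 − 0.933·log₁₀(100 − 67) = 0.36423.
t = T_v·H_d²/c_v = 0.36423×4.2²/0.95 = 6.763 years.

t ≈ 6.76 years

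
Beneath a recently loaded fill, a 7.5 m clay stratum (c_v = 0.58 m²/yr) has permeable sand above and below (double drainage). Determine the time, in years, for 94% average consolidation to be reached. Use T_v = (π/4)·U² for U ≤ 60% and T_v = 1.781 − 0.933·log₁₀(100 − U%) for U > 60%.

t ≈ 25.6 years

Drainage path length: H_d = H/2 = 3.75 m (double drainage).
U > 60%: T_v = 1.781 − 0.933·log₁₀(100 − 94) = 1.055.
t = T_v·H_d²/c_v = 1.055×3.75²/0.58 = 25.58 years.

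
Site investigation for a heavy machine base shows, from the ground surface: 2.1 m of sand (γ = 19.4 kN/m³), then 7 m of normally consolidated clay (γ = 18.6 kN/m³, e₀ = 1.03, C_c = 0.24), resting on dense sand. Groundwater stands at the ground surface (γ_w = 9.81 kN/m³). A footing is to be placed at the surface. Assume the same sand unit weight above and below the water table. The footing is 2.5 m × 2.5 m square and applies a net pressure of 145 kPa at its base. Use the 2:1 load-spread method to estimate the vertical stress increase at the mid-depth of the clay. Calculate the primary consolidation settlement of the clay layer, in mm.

Mid-depth of clay below the ground surface: z = 2.1 + 7/2 = 5.6 m.
Total vertical stress at mid-clay: σ_v = 19.4×2.1 + 18.6×3.5 = 105.84 kPa.
Pore pressure: u = 9.81×(5.6 − 0) = 54.936 kPa.
Initial effective stress: σ'_0 = σ_v − u = 105.84 − 54.936 = 50.904 kPa.
Stress increase at mid-clay by the 2:1 spreading method:
Δσ = qBL/((B+z)(L+z)) = 145×2.5×2.5/((2.5+5.6)(2.5+5.6)) = 13.813 kPa
Final effective stress: σ'_f = σ'_0 + Δσ = 50.904 + 13.813 = 64.717 kPa.
Normally consolidated clay, so the full stress increment lies on the virgin compression line:
S_c = C_c·H/(1+e₀)·log₁₀(σ'_f/σ'_0) = 0.24×7/(1+1.03)×log₁₀(64.717/50.904)
    = 0.82759 × 0.10427 = 0.08629 m

S_c ≈ 86.3 mm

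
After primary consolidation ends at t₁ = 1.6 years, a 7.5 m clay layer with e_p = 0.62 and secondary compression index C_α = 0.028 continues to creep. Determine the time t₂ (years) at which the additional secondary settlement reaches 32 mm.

S_s = C_α·H/(1+e_p)·log₁₀(t₂/t₁) ⇒ log₁₀(t₂/t₁) = S_s·(1+e_p)/(C_α·H).
log₁₀(t₂/t₁) = 0.032 × (1+0.62) / (0.028×7.5) = 0.2469
t₂ = t₁ × 10^0.2469 = 1.6 × 1.765 = 2.825 years

t₂ ≈ 2.82 years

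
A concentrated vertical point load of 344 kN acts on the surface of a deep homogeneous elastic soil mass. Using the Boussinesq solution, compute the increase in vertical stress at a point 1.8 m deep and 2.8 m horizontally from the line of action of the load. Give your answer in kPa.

Δσ_z ≈ 2.34 kPa

Boussinesq vertical stress below a point load on an elastic half-space:
Δσ_z = 3P/(2πz²) · [1 + (r/z)²]^(−5/2)
r/z = 2.8/1.8 = 1.5556; [1+(r/z)²]^(−5/2) = 0.046239.
Δσ_z = 3×344/(2π×1.8²) × 0.046239 = 50.694 × 0.046239 = 2.344 kPa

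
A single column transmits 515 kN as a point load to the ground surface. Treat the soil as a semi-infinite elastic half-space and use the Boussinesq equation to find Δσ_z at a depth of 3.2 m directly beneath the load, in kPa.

Δσ_z ≈ 24 kPa

Boussinesq vertical stress below a point load on an elastic half-space:
Δσ_z = 3P/(2πz²) · [1 + (r/z)²]^(−5/2)
r/z = 0/3.2 = 0; [1+(r/z)²]^(−5/2) = 1.
Δσ_z = 3×515/(2π×3.2²) × 1 = 24.013 × 1 = 24.01 kPa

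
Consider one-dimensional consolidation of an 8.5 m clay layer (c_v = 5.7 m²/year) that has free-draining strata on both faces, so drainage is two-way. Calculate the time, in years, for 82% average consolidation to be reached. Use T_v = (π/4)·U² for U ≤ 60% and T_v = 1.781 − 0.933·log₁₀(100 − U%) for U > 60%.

Drainage path length: H_d = H/2 = 4.25 m (double drainage).
U > 60%: T_v = 1.781 − 0.933·log₁₀(100 − 82) = 0.60983.
t = T_v·H_d²/c_v = 0.60983×4.25²/5.7 = 1.932 years.

t ≈ 1.93 years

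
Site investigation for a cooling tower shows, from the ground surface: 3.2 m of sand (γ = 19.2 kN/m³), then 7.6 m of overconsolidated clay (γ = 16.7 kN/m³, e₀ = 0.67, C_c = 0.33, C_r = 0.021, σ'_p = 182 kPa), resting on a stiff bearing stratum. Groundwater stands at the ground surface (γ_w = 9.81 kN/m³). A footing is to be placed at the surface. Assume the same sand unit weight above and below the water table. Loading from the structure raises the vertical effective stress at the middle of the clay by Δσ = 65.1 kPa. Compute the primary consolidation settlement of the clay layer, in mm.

Mid-depth of clay below the ground surface: z = 3.2 + 7.6/2 = 7 m.
Total vertical stress at mid-clay: σ_v = 19.2×3.2 + 16.7×3.8 = 124.9 kPa.
Pore pressure: u = 9.81×(7 − 0) = 68.67 kPa.
Initial effective stress: σ'_0 = σ_v − u = 124.9 − 68.67 = 56.23 kPa.
Final effective stress: σ'_f = 56.23 + 65.1 = 121.33 kPa.
σ'_f = 121.33 ≤ σ'_p = 182 kPa, so the clay remains overconsolidated and only the recompression index applies:
S_c = C_r·H/(1+e₀)·log₁₀(σ'_f/σ'_0) = 0.021×7.6/1.67×log₁₀(121.33/56.23)
    = 0.095569 × 0.334 = 0.03192 m

S_c ≈ 31.9 mm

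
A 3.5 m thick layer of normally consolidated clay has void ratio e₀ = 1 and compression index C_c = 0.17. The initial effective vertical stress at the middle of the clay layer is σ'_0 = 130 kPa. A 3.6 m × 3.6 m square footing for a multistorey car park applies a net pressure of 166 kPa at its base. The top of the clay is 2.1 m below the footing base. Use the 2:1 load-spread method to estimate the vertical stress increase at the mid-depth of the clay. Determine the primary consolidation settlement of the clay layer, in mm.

Mid-depth of clay below the footing base: z = 2.1 + 3.5/2 = 3.85 m.
Stress increase at mid-clay by the 2:1 spreading method:
Δσ = qBL/((B+z)(L+z)) = 166×3.6×3.6/((3.6+3.85)(3.6+3.85)) = 38.761 kPa
Final effective stress: σ'_f = σ'_0 + Δσ = 130 + 38.761 = 168.76 kPa.
Normally consolidated clay, so the full stress increment lies on the virgin compression line:
S_c = C_c·H/(1+e₀)·log₁₀(σ'_f/σ'_0) = 0.17×3.5/(1+1)×log₁₀(168.76/130)
    = 0.2975 × 0.11333 = 0.03372 m

S_c ≈ 33.7 mm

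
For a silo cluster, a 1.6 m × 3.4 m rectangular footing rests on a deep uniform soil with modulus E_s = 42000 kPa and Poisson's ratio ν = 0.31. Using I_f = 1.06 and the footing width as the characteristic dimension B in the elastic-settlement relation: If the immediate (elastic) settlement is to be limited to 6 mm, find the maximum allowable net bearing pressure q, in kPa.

S_e = q·B·(1−ν²)/E_s · I_f  ⇒  q = S_e·E_s / (B·(1−ν²)·I_f).
q = 0.006 × 42000 / (1.6 × 0.9039 × 1.06) = 164.4 kPa

q ≈ 164 kPa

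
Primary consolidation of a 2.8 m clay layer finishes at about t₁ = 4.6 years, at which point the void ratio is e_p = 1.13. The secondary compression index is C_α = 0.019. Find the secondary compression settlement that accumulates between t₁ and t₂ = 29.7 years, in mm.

Secondary compression: S_s = C_α·H/(1+e_p)·log₁₀(t₂/t₁)
S_s = 0.019×2.8/(1+1.13)×log₁₀(29.7/4.6)
    = 0.02498 × 0.81 = 0.02023 m

S_s ≈ 20.2 mm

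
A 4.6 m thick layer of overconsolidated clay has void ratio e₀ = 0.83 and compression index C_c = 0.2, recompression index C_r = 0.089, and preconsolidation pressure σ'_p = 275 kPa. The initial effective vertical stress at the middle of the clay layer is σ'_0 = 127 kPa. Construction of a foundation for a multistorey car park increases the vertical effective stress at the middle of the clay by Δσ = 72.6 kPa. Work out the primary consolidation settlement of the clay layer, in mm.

Final effective stress: σ'_f = 127 + 72.6 = 199.6 kPa.
σ'_f = 199.6 ≤ σ'_p = 275 kPa, so the clay remains overconsolidated and only the recompression index applies:
S_c = C_r·H/(1+e₀)·log₁₀(σ'_f/σ'_0) = 0.089×4.6/1.83×log₁₀(199.6/127)
    = 0.22372 × 0.19636 = 0.04393 m

S_c ≈ 43.9 mm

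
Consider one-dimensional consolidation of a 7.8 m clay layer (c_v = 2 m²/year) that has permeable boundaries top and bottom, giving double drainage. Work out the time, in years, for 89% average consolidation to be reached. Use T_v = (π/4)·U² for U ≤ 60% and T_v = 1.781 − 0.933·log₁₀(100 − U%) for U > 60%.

t ≈ 6.16 years

Drainage path length: H_d = H/2 = 3.9 m (double drainage).
U > 60%: T_v = 1.781 − 0.933·log₁₀(100 − 89) = 0.80938.
t = T_v·H_d²/c_v = 0.80938×3.9²/2 = 6.155 years.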